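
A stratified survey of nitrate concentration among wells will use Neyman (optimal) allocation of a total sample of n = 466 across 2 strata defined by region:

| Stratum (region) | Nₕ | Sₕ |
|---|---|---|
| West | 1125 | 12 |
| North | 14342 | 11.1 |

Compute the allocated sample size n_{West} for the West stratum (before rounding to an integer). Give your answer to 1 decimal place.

36.4

Neyman allocation: nₕ = n·NₕSₕ / Σⱼ NⱼSⱼ.
Σ NⱼSⱼ = 1125·12 + 14342·11.1 = 172696.2.
n_{West} = 466·1125·12 / 172696.2 = 36.4.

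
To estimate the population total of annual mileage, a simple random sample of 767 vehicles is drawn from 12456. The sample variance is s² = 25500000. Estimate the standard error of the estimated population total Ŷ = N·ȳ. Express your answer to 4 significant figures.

Var(Ŷ) = N²·Var(ȳ) = N²·(1 − n/N)·s²/n.
f = 767/12456 = 0.06157675; Var(ȳ) = 0.93842325·25500000/767 = 31199.208.
Var(Ŷ) = 12456² · 31199.208 = 4.8406175 × 10^12.
SE(Ŷ) = √(4.8406175 × 10^12) = 2.200 × 10^6.

2.200 × 10^6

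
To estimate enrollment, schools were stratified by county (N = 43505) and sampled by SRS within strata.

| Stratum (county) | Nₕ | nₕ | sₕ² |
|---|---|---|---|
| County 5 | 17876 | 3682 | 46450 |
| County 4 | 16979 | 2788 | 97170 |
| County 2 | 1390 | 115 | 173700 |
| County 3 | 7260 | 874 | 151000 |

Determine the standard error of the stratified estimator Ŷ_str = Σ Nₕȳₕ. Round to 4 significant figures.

149300

Var(Ŷ_str) = Σₕ Nₕ²(1 − fₕ)sₕ²/nₕ.
County 5: 17876²·(1 − 3682/17876)·46450/3682 = 3.2009367 × 10^9.
County 4: 16979²·(1 − 2788/16979)·97170/2788 = 8.3977809 × 10^9.
County 2: 1390²·(1 − 115/1390)·173700/115 = 2.676868 × 10^9.
County 3: 7260²·(1 − 874/7260)·151000/874 = 8.009973 × 10^9.
Sum = 2.2285559 × 10^10.
SE = √(2.2285559 × 10^10) = 149300.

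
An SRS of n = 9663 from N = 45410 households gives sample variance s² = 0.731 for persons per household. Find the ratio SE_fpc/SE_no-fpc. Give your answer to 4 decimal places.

0.8872

f = n/N = 9663/45410 = 0.21279454.
SE_no-fpc = √(s²/n) = 0.0086976654; SE_fpc = √((1−f)s²/n) = 0.0077169689.
Ratio = √(1−f) = 0.88724600.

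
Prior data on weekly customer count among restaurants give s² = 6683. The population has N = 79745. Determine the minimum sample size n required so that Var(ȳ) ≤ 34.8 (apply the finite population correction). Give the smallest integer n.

Without fpc, n₀ = s²/D = 6683/34.8 = 192.0402.
With fpc, (1 − n/N)·s²/n ≤ D requires n ≥ n₀/(1 + n₀/N) = 192.0402/(1 + 192.0402/79745) = 191.5788.
Rounding up, n = 192.

192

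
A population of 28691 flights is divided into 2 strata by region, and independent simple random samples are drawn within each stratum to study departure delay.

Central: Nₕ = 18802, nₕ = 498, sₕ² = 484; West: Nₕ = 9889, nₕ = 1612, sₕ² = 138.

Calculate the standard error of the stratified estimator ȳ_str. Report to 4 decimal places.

0.6441

Var(ȳ_str) = Σₕ Wₕ²(1 − fₕ)sₕ²/nₕ with Wₕ = Nₕ/N, N = 28691.
Central: Wₕ = 0.65532745; term = 0.65532745²·(1 − 0.02648654)·484/498 = 0.40632608.
West: Wₕ = 0.34467255; term = 0.34467255²·(1 − 0.16300940)·138/1612 = 0.0085123213.
Sum = 0.4148384.
SE = √(0.4148384) = 0.6441.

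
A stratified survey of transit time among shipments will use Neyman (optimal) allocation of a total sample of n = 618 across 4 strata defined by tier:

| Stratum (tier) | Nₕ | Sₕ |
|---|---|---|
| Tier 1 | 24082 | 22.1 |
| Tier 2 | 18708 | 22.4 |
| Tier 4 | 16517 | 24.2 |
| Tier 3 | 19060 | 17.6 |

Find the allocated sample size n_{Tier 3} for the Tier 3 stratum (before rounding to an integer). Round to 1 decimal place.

122.9

Neyman allocation: nₕ = n·NₕSₕ / Σⱼ NⱼSⱼ.
Σ NⱼSⱼ = 24082·22.1 + 18708·22.4 + 16517·24.2 + 19060·17.6 = 1.6864388 × 10^6.
n_{Tier 3} = 618·19060·17.6 / (1.6864388 × 10^6) = 122.9.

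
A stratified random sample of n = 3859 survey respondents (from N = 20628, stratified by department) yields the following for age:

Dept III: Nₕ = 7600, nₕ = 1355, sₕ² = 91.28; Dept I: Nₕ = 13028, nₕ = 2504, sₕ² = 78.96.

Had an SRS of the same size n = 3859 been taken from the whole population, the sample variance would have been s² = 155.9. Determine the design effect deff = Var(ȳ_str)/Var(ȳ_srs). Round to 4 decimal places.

Var(ȳ_str) = Σ Wₕ²(1−fₕ)sₕ²/nₕ with Wₕ = Nₕ/20628:
  Dept III: (7600/20628)²·(1−1355/7600)·91.28/1355 = 0.007513947
  Dept I: (13028/20628)²·(1−2504/13028)·78.96/2504 = 0.010160549
  → Var(ȳ_str) = 0.017674496.
Var(ȳ_srs) = (1 − 3859/20628)·155.9/3859 = 0.032841379.
deff = 0.017674496 / 0.032841379 = 0.5382.

0.5382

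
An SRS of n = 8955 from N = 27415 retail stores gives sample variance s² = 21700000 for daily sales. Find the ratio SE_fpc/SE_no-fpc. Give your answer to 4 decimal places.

f = n/N = 8955/27415 = 0.32664600.
SE_no-fpc = √(s²/n) = 49.226286; SE_fpc = √((1−f)s²/n) = 40.39418.
Ratio = √(1−f) = 0.82058150.

0.8206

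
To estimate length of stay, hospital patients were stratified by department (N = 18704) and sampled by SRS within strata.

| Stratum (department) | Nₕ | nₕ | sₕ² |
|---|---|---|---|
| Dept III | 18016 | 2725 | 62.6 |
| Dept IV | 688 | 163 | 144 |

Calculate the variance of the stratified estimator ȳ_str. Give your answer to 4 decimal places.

Var(ȳ_str) = Σₕ Wₕ²(1 − fₕ)sₕ²/nₕ with Wₕ = Nₕ/N, N = 18704.
Dept III: Wₕ = 0.96321642; term = 0.96321642²·(1 − 0.15125444)·62.6/2725 = 0.018089772.
Dept IV: Wₕ = 0.03678358; term = 0.03678358²·(1 − 0.23691860)·144/163 = 9.1212349 × 10^-4.
Sum = 0.019001895.

0.0190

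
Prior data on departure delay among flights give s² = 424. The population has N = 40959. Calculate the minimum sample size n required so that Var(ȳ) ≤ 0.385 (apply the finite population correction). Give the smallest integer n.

Without fpc, n₀ = s²/D = 424/0.385 = 1101.2987.
With fpc, (1 − n/N)·s²/n ≤ D requires n ≥ n₀/(1 + n₀/N) = 1101.2987/(1 + 1101.2987/40959) = 1072.4625.
Rounding up, n = 1073.

1073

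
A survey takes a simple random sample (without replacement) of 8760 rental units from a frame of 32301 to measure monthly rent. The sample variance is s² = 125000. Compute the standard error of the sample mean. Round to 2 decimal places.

3.22

Under SRS without replacement, Var(ȳ) = (1 − f)·s²/n with f = n/N = 8760/32301 = 0.27119903.
Var(ȳ) = (1 − 0.27119903)·125000/8760 = 0.72880097·14.269406 = 10.399557.
SE(ȳ) = √(10.399557) = 3.22.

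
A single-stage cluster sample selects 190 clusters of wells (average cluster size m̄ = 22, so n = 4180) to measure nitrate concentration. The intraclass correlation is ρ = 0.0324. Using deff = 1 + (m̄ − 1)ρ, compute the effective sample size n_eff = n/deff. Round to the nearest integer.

deff = 1 + (22 − 1)·0.0324 = 1 + 0.6804 = 1.6804.
n_eff = 4180 / 1.6804 = 2488.

2488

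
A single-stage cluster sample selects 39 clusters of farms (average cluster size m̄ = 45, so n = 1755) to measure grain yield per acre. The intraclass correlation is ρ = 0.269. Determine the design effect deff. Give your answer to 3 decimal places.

deff = 1 + (45 − 1)·0.269 = 1 + 11.836 = 12.836.

12.836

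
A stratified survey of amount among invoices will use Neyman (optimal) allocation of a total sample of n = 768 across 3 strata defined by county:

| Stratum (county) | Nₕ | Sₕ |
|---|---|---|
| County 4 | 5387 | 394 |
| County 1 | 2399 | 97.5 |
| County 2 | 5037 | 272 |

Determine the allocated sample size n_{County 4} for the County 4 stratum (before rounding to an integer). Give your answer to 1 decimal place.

437.4

Neyman allocation: nₕ = n·NₕSₕ / Σⱼ NⱼSⱼ.
Σ NⱼSⱼ = 5387·394 + 2399·97.5 + 5037·272 = 3.7264445 × 10^6.
n_{County 4} = 768·5387·394 / (3.7264445 × 10^6) = 437.4.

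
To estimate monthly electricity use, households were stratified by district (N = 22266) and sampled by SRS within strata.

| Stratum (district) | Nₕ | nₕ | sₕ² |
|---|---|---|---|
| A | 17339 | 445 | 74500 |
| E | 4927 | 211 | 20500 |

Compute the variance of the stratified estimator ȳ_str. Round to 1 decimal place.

103.5

Var(ȳ_str) = Σₕ Wₕ²(1 − fₕ)sₕ²/nₕ with Wₕ = Nₕ/N, N = 22266.
A: Wₕ = 0.77872092; term = 0.77872092²·(1 − 0.02566469)·74500/445 = 98.91642.
E: Wₕ = 0.22127908; term = 0.22127908²·(1 − 0.04282525)·20500/211 = 4.5534792.
Sum = 103.4699.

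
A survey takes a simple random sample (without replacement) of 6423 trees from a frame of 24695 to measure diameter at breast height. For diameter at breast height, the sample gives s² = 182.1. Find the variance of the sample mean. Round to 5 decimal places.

0.02098

Under SRS without replacement, Var(ȳ) = (1 − f)·s²/n with f = n/N = 6423/24695 = 0.26009314.
Var(ȳ) = (1 − 0.26009314)·182.1/6423 = 0.73990686·0.028351238 = 0.020977275.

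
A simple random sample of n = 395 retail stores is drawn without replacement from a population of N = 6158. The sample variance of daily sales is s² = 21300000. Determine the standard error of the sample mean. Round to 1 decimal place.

224.6

Under SRS without replacement, Var(ȳ) = (1 − f)·s²/n with f = n/N = 395/6158 = 0.06414420.
Var(ȳ) = (1 − 0.06414420)·21300000/395 = 0.93585580·53924.051 = 50465.135.
SE(ȳ) = √(50465.135) = 224.6.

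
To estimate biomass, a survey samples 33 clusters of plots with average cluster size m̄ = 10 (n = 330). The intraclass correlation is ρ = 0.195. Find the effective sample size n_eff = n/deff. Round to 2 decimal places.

119.78

deff = 1 + (10 − 1)·0.195 = 1 + 1.755 = 2.755.
n_eff = 330 / 2.755 = 119.78.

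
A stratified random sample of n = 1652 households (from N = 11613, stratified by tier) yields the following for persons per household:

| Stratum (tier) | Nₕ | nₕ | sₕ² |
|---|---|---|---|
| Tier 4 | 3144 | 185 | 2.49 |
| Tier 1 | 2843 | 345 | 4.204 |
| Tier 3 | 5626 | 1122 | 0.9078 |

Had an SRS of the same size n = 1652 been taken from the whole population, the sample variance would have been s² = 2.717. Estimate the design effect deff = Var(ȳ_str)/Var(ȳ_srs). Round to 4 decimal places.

1.2208

Var(ȳ_str) = Σ Wₕ²(1−fₕ)sₕ²/nₕ with Wₕ = Nₕ/11613:
  Tier 4: (3144/11613)²·(1−185/3144)·2.49/185 = 9.2846657 × 10^-4
  Tier 1: (2843/11613)²·(1−345/2843)·4.204/345 = 6.416882 × 10^-4
  Tier 3: (5626/11613)²·(1−1122/5626)·0.9078/1122 = 1.5202205 × 10^-4
  → Var(ȳ_str) = 0.0017221768.
Var(ȳ_srs) = (1 − 1652/11613)·2.717/1652 = 0.0014107112.
deff = 0.0017221768 / 0.0014107112 = 1.2208.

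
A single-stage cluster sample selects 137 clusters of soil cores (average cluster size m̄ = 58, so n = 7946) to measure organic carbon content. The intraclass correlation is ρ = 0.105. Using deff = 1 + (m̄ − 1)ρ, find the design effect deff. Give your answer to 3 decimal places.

6.985

deff = 1 + (58 − 1)·0.105 = 1 + 5.985 = 6.985.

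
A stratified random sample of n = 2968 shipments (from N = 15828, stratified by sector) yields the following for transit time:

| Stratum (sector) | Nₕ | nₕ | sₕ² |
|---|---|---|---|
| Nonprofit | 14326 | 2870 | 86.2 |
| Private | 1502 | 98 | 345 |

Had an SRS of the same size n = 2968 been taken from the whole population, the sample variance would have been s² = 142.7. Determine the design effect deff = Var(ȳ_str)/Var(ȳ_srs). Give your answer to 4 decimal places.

1.2623

Var(ȳ_str) = Σ Wₕ²(1−fₕ)sₕ²/nₕ with Wₕ = Nₕ/15828:
  Nonprofit: (14326/15828)²·(1−2870/14326)·86.2/2870 = 0.019675747
  Private: (1502/15828)²·(1−98/1502)·345/98 = 0.029633161
  → Var(ȳ_str) = 0.049308908.
Var(ȳ_srs) = (1 − 2968/15828)·142.7/2968 = 0.039063846.
deff = 0.049308908 / 0.039063846 = 1.2623.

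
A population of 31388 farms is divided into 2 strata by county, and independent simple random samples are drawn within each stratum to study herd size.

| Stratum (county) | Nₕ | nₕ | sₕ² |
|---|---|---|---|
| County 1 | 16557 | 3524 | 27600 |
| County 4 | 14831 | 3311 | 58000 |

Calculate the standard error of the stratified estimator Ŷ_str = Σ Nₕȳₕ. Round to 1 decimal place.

Var(Ŷ_str) = Σₕ Nₕ²(1 − fₕ)sₕ²/nₕ.
County 1: 16557²·(1 − 3524/16557)·27600/3524 = 1.6900487 × 10^9.
County 4: 14831²·(1 − 3311/14831)·58000/3311 = 2.9928967 × 10^9.
Sum = 4.6829454 × 10^9.
SE = √(4.6829454 × 10^9) = 68432.0.

68432.0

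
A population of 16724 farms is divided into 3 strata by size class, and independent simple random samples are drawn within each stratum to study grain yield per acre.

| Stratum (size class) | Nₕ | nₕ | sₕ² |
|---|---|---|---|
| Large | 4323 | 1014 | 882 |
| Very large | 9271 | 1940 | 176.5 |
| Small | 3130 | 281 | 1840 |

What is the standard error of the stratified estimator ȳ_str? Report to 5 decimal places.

Var(ȳ_str) = Σₕ Wₕ²(1 − fₕ)sₕ²/nₕ with Wₕ = Nₕ/N, N = 16724.
Large: Wₕ = 0.25849079; term = 0.25849079²·(1 − 0.23455933)·882/1014 = 0.044486918.
Very large: Wₕ = 0.55435303; term = 0.55435303²·(1 − 0.20925467)·176.5/1940 = 0.022108153.
Small: Wₕ = 0.18715618; term = 0.18715618²·(1 − 0.08977636)·1840/281 = 0.20876994.
Sum = 0.27536501.
SE = √(0.27536501) = 0.52475.

0.52475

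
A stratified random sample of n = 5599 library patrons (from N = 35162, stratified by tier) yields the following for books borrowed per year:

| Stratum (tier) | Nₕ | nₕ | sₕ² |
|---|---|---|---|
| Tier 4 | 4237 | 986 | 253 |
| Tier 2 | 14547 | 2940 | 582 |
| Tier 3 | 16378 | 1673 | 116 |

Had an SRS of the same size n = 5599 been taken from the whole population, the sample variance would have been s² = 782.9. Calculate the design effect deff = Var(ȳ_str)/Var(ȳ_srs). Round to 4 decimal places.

0.3692

Var(ȳ_str) = Σ Wₕ²(1−fₕ)sₕ²/nₕ with Wₕ = Nₕ/35162:
  Tier 4: (4237/35162)²·(1−986/4237)·253/986 = 0.0028587218
  Tier 2: (14547/35162)²·(1−2940/14547)·582/2940 = 0.027034724
  Tier 3: (16378/35162)²·(1−1673/16378)·116/1673 = 0.013506437
  → Var(ȳ_str) = 0.043399883.
Var(ȳ_srs) = (1 − 5599/35162)·782.9/5599 = 0.11756303.
deff = 0.043399883 / 0.11756303 = 0.3692.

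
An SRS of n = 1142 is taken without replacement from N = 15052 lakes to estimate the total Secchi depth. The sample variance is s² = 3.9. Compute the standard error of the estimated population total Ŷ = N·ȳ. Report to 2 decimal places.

845.59

Var(Ŷ) = N²·Var(ȳ) = N²·(1 − n/N)·s²/n.
f = 1142/15052 = 0.07587032; Var(ȳ) = 0.92412968·3.9/1142 = 0.0031559595.
Var(Ŷ) = 15052² · 0.0031559595 = 715022.72.
SE(Ŷ) = √(715022.72) = 845.59.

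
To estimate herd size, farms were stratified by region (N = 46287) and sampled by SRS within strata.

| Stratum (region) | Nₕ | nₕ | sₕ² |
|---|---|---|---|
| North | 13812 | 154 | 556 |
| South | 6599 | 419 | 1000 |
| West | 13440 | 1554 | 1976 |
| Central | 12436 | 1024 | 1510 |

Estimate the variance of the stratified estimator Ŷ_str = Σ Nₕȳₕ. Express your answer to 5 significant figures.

1.1908 × 10^9

Var(Ŷ_str) = Σₕ Nₕ²(1 − fₕ)sₕ²/nₕ.
North: 13812²·(1 − 154/13812)·556/154 = 6.8107941 × 10^8.
South: 6599²·(1 − 419/6599)·1000/419 = 9.7331313 × 10^7.
West: 13440²·(1 − 1554/13440)·1976/1554 = 2.0312853 × 10^8.
Central: 12436²·(1 − 1024/12436)·1510/1024 = 2.0927602 × 10^8.
Sum = 1.1908153 × 10^9.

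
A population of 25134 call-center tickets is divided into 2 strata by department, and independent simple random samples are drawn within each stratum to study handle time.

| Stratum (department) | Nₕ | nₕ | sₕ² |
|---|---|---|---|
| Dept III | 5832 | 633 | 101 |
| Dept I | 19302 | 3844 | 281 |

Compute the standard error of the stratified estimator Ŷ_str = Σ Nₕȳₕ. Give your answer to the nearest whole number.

5162

Var(Ŷ_str) = Σₕ Nₕ²(1 − fₕ)sₕ²/nₕ.
Dept III: 5832²·(1 − 633/5832)·101/633 = 4.8378789 × 10^6.
Dept I: 19302²·(1 − 3844/19302)·281/3844 = 2.181115 × 10^7.
Sum = 2.6649029 × 10^7.
SE = √(2.6649029 × 10^7) = 5162.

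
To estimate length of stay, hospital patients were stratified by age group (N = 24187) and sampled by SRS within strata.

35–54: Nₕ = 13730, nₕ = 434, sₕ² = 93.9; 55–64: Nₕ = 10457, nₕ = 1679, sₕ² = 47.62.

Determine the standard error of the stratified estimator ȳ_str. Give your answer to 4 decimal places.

0.2683

Var(ȳ_str) = Σₕ Wₕ²(1 − fₕ)sₕ²/nₕ with Wₕ = Nₕ/N, N = 24187.
35–54: Wₕ = 0.56766031; term = 0.56766031²·(1 − 0.03160961)·93.9/434 = 0.067515486.
55–64: Wₕ = 0.43233969; term = 0.43233969²·(1 − 0.16056230)·47.62/1679 = 0.0044501779.
Sum = 0.071965664.
SE = √(0.071965664) = 0.2683.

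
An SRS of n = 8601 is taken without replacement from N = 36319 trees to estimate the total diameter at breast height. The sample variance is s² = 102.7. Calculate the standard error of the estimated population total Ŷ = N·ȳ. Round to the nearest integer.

3467

Var(Ŷ) = N²·Var(ȳ) = N²·(1 − n/N)·s²/n.
f = 8601/36319 = 0.23681819; Var(ȳ) = 0.76318181·102.7/8601 = 0.009112751.
Var(Ŷ) = 36319² · 0.009112751 = 1.2020354 × 10^7.
SE(Ŷ) = √(1.2020354 × 10^7) = 3467.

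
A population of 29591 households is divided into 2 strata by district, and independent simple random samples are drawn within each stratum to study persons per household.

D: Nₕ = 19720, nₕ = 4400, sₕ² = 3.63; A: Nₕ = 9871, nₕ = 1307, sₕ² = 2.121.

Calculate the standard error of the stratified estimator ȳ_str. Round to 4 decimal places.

Var(ȳ_str) = Σₕ Wₕ²(1 − fₕ)sₕ²/nₕ with Wₕ = Nₕ/N, N = 29591.
D: Wₕ = 0.66641884; term = 0.66641884²·(1 − 0.22312373)·3.63/4400 = 2.8464289 × 10^-4.
A: Wₕ = 0.33358116; term = 0.33358116²·(1 − 0.13240806)·2.121/1307 = 1.5666919 × 10^-4.
Sum = 4.4131208 × 10^-4.
SE = √(4.4131208 × 10^-4) = 0.0210.

0.0210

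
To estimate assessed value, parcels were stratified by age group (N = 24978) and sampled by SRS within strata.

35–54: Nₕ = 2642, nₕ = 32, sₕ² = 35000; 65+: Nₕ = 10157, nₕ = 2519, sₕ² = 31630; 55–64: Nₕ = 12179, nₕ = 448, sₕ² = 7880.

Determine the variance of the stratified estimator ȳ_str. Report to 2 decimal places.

Var(ȳ_str) = Σₕ Wₕ²(1 − fₕ)sₕ²/nₕ with Wₕ = Nₕ/N, N = 24978.
35–54: Wₕ = 0.10577308; term = 0.10577308²·(1 − 0.01211204)·35000/32 = 12.088602.
65+: Wₕ = 0.40663784; term = 0.40663784²·(1 − 0.24800630)·31630/2519 = 1.5613519.
55–64: Wₕ = 0.48758908; term = 0.48758908²·(1 − 0.03678463)·7880/448 = 4.027908.
Sum = 17.677862.

17.68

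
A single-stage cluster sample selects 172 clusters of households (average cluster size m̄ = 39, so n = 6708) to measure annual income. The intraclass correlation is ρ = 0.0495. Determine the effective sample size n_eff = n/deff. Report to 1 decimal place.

2328.4

deff = 1 + (39 − 1)·0.0495 = 1 + 1.881 = 2.881.
n_eff = 6708 / 2.881 = 2328.4.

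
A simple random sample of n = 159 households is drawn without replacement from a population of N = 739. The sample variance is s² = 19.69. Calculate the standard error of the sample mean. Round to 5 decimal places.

Under SRS without replacement, Var(ȳ) = (1 − f)·s²/n with f = n/N = 159/739 = 0.21515562.
Var(ȳ) = (1 − 0.21515562)·19.69/159 = 0.78484438·0.12383648 = 0.097192364.
SE(ȳ) = √(0.097192364) = 0.31176.

0.31176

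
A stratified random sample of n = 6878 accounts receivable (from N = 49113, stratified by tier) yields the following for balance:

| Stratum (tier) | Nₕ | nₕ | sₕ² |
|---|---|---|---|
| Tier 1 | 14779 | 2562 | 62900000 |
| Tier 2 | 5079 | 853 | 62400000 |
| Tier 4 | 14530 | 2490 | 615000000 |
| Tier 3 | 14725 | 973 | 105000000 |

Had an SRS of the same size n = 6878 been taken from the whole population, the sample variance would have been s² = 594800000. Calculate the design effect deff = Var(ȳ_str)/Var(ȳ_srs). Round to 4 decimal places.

Var(ȳ_str) = Σ Wₕ²(1−fₕ)sₕ²/nₕ with Wₕ = Nₕ/49113:
  Tier 1: (14779/49113)²·(1−2562/14779)·62900000/2562 = 1837.7576
  Tier 2: (5079/49113)²·(1−853/5079)·62400000/853 = 650.95406
  Tier 4: (14530/49113)²·(1−2490/14530)·615000000/2490 = 17913.273
  Tier 3: (14725/49113)²·(1−973/14725)·105000000/973 = 9059.5098
  → Var(ȳ_str) = 29461.494.
Var(ȳ_srs) = (1 − 6878/49113)·594800000/6878 = 74367.781.
deff = 29461.494 / 74367.781 = 0.3962.

0.3962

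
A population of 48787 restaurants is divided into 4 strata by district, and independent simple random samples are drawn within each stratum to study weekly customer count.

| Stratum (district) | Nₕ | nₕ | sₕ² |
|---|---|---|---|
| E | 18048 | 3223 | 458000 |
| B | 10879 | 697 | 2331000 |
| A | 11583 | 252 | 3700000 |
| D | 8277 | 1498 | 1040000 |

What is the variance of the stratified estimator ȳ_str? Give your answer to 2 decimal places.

997.60

Var(ȳ_str) = Σₕ Wₕ²(1 − fₕ)sₕ²/nₕ with Wₕ = Nₕ/N, N = 48787.
E: Wₕ = 0.36993461; term = 0.36993461²·(1 − 0.17857934)·458000/3223 = 15.974259.
B: Wₕ = 0.22298973; term = 0.22298973²·(1 − 0.06406839)·2331000/697 = 155.64076.
A: Wₕ = 0.23741980; term = 0.23741980²·(1 − 0.02175602)·3700000/252 = 809.62191.
D: Wₕ = 0.16965585; term = 0.16965585²·(1 − 0.18098345)·1040000/1498 = 16.366352.
Sum = 997.60328.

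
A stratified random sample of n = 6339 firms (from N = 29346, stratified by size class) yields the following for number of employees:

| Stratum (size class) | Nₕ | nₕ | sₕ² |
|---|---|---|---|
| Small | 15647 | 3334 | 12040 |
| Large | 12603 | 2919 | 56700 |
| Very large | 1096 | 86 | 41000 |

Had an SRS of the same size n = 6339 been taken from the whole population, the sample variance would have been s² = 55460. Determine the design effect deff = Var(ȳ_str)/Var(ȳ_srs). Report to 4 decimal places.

Var(ȳ_str) = Σ Wₕ²(1−fₕ)sₕ²/nₕ with Wₕ = Nₕ/29346:
  Small: (15647/29346)²·(1−3334/15647)·12040/3334 = 0.80790078
  Large: (12603/29346)²·(1−2919/12603)·56700/2919 = 2.7528329
  Very large: (1096/29346)²·(1−86/1096)·41000/86 = 0.61280106
  → Var(ȳ_str) = 4.1735347.
Var(ȳ_srs) = (1 − 6339/29346)·55460/6339 = 6.8591483.
deff = 4.1735347 / 6.8591483 = 0.6085.

0.6085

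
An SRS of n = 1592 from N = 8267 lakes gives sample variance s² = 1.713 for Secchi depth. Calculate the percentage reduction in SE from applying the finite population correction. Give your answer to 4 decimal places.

f = n/N = 1592/8267 = 0.19257288.
SE_no-fpc = √(s²/n) = 0.032802516; SE_fpc = √((1−f)s²/n) = 0.029475339.
Ratio = √(1−f) = 0.89856949. Reduction = 100·(1 − 0.89856949) = 10.1431%.

10.1431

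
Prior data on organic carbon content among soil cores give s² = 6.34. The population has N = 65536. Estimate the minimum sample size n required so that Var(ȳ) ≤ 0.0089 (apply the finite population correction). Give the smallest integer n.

705

Without fpc, n₀ = s²/D = 6.34/0.0089 = 712.3596.
With fpc, (1 − n/N)·s²/n ≤ D requires n ≥ n₀/(1 + n₀/N) = 712.3596/(1 + 712.3596/65536) = 704.6997.
Rounding up, n = 705.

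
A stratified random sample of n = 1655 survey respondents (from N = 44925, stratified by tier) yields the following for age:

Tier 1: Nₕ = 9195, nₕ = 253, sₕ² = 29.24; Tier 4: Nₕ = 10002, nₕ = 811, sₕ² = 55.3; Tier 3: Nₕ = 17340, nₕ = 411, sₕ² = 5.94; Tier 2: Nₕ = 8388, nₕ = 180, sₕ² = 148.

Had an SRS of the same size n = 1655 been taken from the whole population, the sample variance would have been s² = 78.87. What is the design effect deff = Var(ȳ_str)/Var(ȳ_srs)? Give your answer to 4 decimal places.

0.8271

Var(ȳ_str) = Σ Wₕ²(1−fₕ)sₕ²/nₕ with Wₕ = Nₕ/44925:
  Tier 1: (9195/44925)²·(1−253/9195)·29.24/253 = 0.004708332
  Tier 4: (10002/44925)²·(1−811/10002)·55.3/811 = 0.0031058303
  Tier 3: (17340/44925)²·(1−411/17340)·5.94/411 = 0.0021020781
  Tier 2: (8388/44925)²·(1−180/8388)·148/180 = 0.028048446
  → Var(ȳ_str) = 0.037964686.
Var(ȳ_srs) = (1 − 1655/44925)·78.87/1655 = 0.045899996.
deff = 0.037964686 / 0.045899996 = 0.8271.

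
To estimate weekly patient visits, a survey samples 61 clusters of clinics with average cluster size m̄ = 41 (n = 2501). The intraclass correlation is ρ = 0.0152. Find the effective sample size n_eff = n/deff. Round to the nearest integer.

1555

deff = 1 + (41 − 1)·0.0152 = 1 + 0.608 = 1.608.
n_eff = 2501 / 1.608 = 1555.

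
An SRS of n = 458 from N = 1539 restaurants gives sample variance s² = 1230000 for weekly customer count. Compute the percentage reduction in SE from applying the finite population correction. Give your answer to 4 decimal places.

f = n/N = 458/1539 = 0.29759584.
SE_no-fpc = √(s²/n) = 51.822674; SE_fpc = √((1−f)s²/n) = 43.432353.
Ratio = √(1−f) = 0.83809555. Reduction = 100·(1 − 0.83809555) = 16.1904%.

16.1904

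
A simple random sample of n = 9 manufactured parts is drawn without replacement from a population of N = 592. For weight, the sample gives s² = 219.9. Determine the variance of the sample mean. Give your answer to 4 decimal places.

Under SRS without replacement, Var(ȳ) = (1 − f)·s²/n with f = n/N = 9/592 = 0.01520270.
Var(ȳ) = (1 − 0.01520270)·219.9/9 = 0.98479730·24.433333 = 24.061881.

24.0619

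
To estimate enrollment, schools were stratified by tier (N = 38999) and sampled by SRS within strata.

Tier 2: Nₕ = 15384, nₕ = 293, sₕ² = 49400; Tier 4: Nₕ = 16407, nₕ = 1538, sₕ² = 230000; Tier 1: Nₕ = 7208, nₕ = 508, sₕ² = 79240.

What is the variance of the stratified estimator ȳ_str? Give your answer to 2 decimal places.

Var(ȳ_str) = Σₕ Wₕ²(1 − fₕ)sₕ²/nₕ with Wₕ = Nₕ/N, N = 38999.
Tier 2: Wₕ = 0.39447165; term = 0.39447165²·(1 − 0.01904576)·49400/293 = 25.735919.
Tier 4: Wₕ = 0.42070309; term = 0.42070309²·(1 − 0.09374048)·230000/1538 = 23.986976.
Tier 1: Wₕ = 0.18482525; term = 0.18482525²·(1 − 0.07047725)·79240/508 = 4.9529437.
Sum = 54.675839.

54.68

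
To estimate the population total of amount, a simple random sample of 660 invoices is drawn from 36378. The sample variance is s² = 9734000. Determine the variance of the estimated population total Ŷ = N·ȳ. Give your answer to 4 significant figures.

Var(Ŷ) = N²·Var(ȳ) = N²·(1 − n/N)·s²/n.
f = 660/36378 = 0.01814283; Var(ȳ) = 0.98185717·9734000/660 = 14480.906.
Var(Ŷ) = 36378² · 14480.906 = 1.9163436 × 10^13.

1.916 × 10^13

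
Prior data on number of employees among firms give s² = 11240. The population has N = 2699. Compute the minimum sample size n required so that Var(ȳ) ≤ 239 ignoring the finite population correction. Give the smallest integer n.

48

Without fpc, n₀ = s²/D = 11240/239 = 47.0293.
Rounding up, n = 48.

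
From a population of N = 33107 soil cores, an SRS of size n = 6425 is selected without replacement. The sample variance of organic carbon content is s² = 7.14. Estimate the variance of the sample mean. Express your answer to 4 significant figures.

Under SRS without replacement, Var(ȳ) = (1 − f)·s²/n with f = n/N = 6425/33107 = 0.19406772.
Var(ȳ) = (1 − 0.19406772)·7.14/6425 = 0.80593228·0.001111284 = 8.9561969 × 10^-4.

8.956 × 10^-4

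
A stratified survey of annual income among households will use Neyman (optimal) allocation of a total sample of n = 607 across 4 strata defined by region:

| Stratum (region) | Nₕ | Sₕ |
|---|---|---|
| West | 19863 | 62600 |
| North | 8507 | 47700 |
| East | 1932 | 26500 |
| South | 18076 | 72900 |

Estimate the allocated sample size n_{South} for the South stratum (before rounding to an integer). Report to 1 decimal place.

Neyman allocation: nₕ = n·NₕSₕ / Σⱼ NⱼSⱼ.
Σ NⱼSⱼ = 19863·62600 + 8507·47700 + 1932·26500 + 18076·72900 = 3.0181461 × 10^9.
n_{South} = 607·18076·72900 / (3.0181461 × 10^9) = 265.0.

265.0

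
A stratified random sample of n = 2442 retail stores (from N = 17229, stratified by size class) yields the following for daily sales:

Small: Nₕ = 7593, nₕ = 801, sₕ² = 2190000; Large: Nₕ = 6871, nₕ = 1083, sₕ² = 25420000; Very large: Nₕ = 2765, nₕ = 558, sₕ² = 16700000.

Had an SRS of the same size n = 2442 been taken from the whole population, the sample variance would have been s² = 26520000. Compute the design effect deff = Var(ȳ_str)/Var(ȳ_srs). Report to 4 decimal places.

0.4544

Var(ȳ_str) = Σ Wₕ²(1−fₕ)sₕ²/nₕ with Wₕ = Nₕ/17229:
  Small: (7593/17229)²·(1−801/7593)·2190000/801 = 475.00976
  Large: (6871/17229)²·(1−1083/6871)·25420000/1083 = 3144.6725
  Very large: (2765/17229)²·(1−558/2765)·16700000/558 = 615.2613
  → Var(ȳ_str) = 4234.9436.
Var(ȳ_srs) = (1 − 2442/17229)·26520000/2442 = 9320.6857.
deff = 4234.9436 / 9320.6857 = 0.4544.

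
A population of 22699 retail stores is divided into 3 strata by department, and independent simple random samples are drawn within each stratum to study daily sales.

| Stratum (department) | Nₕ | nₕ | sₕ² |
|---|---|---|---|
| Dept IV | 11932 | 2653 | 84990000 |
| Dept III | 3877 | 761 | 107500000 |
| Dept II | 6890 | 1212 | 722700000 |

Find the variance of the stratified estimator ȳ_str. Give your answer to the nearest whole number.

55471

Var(ȳ_str) = Σₕ Wₕ²(1 − fₕ)sₕ²/nₕ with Wₕ = Nₕ/N, N = 22699.
Dept IV: Wₕ = 0.52566192; term = 0.52566192²·(1 − 0.22234328)·84990000/2653 = 6883.8524.
Dept III: Wₕ = 0.17080048; term = 0.17080048²·(1 − 0.19628579)·107500000/761 = 3312.1013.
Dept II: Wₕ = 0.30353760; term = 0.30353760²·(1 − 0.17590711)·722700000/1212 = 45274.806.
Sum = 55470.76.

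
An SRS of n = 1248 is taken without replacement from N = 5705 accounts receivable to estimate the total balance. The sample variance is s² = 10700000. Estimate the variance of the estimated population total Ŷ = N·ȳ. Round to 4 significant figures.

2.180 × 10^11

Var(Ŷ) = N²·Var(ȳ) = N²·(1 − n/N)·s²/n.
f = 1248/5705 = 0.21875548; Var(ȳ) = 0.78124452·10700000/1248 = 6698.1702.
Var(Ŷ) = 5705² · 6698.1702 = 2.1800551 × 10^11.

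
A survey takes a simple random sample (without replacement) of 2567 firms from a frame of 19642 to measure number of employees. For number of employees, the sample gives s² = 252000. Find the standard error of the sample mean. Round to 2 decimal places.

Under SRS without replacement, Var(ȳ) = (1 − f)·s²/n with f = n/N = 2567/19642 = 0.13068934.
Var(ȳ) = (1 − 0.13068934)·252000/2567 = 0.86931066·98.169069 = 85.339418.
SE(ȳ) = √(85.339418) = 9.24.

9.24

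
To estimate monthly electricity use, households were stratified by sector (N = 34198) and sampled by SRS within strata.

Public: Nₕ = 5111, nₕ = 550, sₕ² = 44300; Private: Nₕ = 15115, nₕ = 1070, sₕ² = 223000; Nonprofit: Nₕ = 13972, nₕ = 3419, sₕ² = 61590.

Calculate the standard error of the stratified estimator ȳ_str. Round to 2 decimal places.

Var(ȳ_str) = Σₕ Wₕ²(1 − fₕ)sₕ²/nₕ with Wₕ = Nₕ/N, N = 34198.
Public: Wₕ = 0.14945318; term = 0.14945318²·(1 − 0.10761104)·44300/550 = 1.6054825.
Private: Wₕ = 0.44198491; term = 0.44198491²·(1 − 0.07079061)·223000/1070 = 37.831152.
Nonprofit: Wₕ = 0.40856190; term = 0.40856190²·(1 − 0.24470369)·61590/3419 = 2.2711415.
Sum = 41.707776.
SE = √(41.707776) = 6.46.

6.46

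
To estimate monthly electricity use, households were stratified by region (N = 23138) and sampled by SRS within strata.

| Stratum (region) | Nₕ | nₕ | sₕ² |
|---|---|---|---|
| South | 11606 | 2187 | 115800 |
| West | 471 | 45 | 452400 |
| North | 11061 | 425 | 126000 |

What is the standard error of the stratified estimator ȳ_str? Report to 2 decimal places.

Var(ȳ_str) = Σₕ Wₕ²(1 − fₕ)sₕ²/nₕ with Wₕ = Nₕ/N, N = 23138.
South: Wₕ = 0.50159910; term = 0.50159910²·(1 − 0.18843702)·115800/2187 = 10.811738.
West: Wₕ = 0.02035612; term = 0.02035612²·(1 − 0.09554140)·452400/45 = 3.7678097.
North: Wₕ = 0.47804477; term = 0.47804477²·(1 − 0.03842329)·126000/425 = 65.148242.
Sum = 79.72779.
SE = √(79.72779) = 8.93.

8.93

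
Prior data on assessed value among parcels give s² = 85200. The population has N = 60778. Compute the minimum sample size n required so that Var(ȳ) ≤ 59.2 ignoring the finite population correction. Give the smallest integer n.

1440

Without fpc, n₀ = s²/D = 85200/59.2 = 1439.1892.
Rounding up, n = 1440.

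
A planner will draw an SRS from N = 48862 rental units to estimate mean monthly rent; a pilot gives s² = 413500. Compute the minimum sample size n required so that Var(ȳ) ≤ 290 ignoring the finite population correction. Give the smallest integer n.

Without fpc, n₀ = s²/D = 413500/290 = 1425.8621.
Rounding up, n = 1426.

1426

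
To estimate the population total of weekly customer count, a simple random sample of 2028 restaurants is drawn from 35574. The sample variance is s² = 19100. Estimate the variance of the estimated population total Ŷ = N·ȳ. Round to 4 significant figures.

1.124 × 10^10

Var(Ŷ) = N²·Var(ȳ) = N²·(1 − n/N)·s²/n.
f = 2028/35574 = 0.05700793; Var(ȳ) = 0.94299207·19100/2028 = 8.881237.
Var(Ŷ) = 35574² · 8.881237 = 1.123929 × 10^10.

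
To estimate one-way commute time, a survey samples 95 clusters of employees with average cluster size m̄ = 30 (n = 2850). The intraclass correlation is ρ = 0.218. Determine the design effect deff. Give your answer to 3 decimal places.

deff = 1 + (30 − 1)·0.218 = 1 + 6.322 = 7.322.

7.322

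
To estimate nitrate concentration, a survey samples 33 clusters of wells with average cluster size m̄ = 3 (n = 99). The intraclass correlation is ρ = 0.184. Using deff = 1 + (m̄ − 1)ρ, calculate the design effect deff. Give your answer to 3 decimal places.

deff = 1 + (3 − 1)·0.184 = 1 + 0.368 = 1.368.

1.368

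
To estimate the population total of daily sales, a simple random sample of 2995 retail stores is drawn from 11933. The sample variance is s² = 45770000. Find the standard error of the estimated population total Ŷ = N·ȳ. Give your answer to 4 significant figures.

Var(Ŷ) = N²·Var(ȳ) = N²·(1 − n/N)·s²/n.
f = 2995/11933 = 0.25098466; Var(ȳ) = 0.74901534·45770000/2995 = 11446.555.
Var(Ŷ) = 11933² · 11446.555 = 1.6299492 × 10^12.
SE(Ŷ) = √(1.6299492 × 10^12) = 1.277 × 10^6.

1.277 × 10^6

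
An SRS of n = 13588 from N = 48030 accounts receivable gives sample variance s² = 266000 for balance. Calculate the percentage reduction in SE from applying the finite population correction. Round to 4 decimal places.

f = n/N = 13588/48030 = 0.28290652.
SE_no-fpc = √(s²/n) = 4.4244883; SE_fpc = √((1−f)s²/n) = 3.7467174.
Ratio = √(1−f) = 0.84681372. Reduction = 100·(1 − 0.84681372) = 15.3186%.

15.3186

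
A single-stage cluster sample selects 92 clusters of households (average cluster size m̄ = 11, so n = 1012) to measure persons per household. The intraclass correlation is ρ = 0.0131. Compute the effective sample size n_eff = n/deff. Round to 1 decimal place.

deff = 1 + (11 − 1)·0.0131 = 1 + 0.131 = 1.131.
n_eff = 1012 / 1.131 = 894.8.

894.8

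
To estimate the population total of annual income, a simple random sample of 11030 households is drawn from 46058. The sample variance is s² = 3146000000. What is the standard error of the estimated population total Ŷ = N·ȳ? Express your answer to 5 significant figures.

2.1451 × 10^7

Var(Ŷ) = N²·Var(ȳ) = N²·(1 − n/N)·s²/n.
f = 11030/46058 = 0.23948065; Var(ȳ) = 0.76051935·3146000000/11030 = 216916.94.
Var(Ŷ) = 46058² · 216916.94 = 4.6015444 × 10^14.
SE(Ŷ) = √(4.6015444 × 10^14) = 2.1451 × 10^7.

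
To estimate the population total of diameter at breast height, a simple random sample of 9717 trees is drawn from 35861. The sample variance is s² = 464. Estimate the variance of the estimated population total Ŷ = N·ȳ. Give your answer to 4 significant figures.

Var(Ŷ) = N²·Var(ȳ) = N²·(1 − n/N)·s²/n.
f = 9717/35861 = 0.27096288; Var(ȳ) = 0.72903712·464/9717 = 0.034812516.
Var(Ŷ) = 35861² · 0.034812516 = 4.476929 × 10^7.

4.477 × 10^7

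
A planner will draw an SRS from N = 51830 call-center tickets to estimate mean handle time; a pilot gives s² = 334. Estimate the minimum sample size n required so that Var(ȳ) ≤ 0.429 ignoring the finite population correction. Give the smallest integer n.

Without fpc, n₀ = s²/D = 334/0.429 = 778.5548.
Rounding up, n = 779.

779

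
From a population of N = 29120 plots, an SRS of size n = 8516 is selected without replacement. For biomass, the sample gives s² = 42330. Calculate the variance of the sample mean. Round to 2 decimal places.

3.52

Under SRS without replacement, Var(ȳ) = (1 − f)·s²/n with f = n/N = 8516/29120 = 0.29244505.
Var(ȳ) = (1 − 0.29244505)·42330/8516 = 0.70755495·4.9706435 = 3.5170034.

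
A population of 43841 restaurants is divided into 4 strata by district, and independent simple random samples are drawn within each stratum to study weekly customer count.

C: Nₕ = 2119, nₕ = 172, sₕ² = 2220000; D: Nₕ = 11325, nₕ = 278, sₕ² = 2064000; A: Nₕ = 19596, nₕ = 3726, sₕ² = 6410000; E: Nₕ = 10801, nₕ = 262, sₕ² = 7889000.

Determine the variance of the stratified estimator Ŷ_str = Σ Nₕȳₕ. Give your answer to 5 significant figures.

Var(Ŷ_str) = Σₕ Nₕ²(1 − fₕ)sₕ²/nₕ.
C: 2119²·(1 − 172/2119)·2220000/172 = 5.3250224 × 10^10.
D: 11325²·(1 − 278/11325)·2064000/278 = 9.2885401 × 10^11.
A: 19596²·(1 − 3726/19596)·6410000/3726 = 5.3500709 × 10^11.
E: 10801²·(1 − 262/10801)·7889000/262 = 3.4275519 × 10^12.
Sum = 4.9446632 × 10^12.

4.9447 × 10^12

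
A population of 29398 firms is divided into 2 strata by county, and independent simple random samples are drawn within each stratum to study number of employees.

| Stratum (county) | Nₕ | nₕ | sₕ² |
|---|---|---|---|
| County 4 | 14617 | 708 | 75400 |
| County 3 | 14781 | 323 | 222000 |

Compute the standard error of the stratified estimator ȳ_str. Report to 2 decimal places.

Var(ȳ_str) = Σₕ Wₕ²(1 − fₕ)sₕ²/nₕ with Wₕ = Nₕ/N, N = 29398.
County 4: Wₕ = 0.49721069; term = 0.49721069²·(1 − 0.04843675)·75400/708 = 25.052823.
County 3: Wₕ = 0.50278931; term = 0.50278931²·(1 − 0.02185238)·222000/323 = 169.95225.
Sum = 195.00507.
SE = √(195.00507) = 13.96.

13.96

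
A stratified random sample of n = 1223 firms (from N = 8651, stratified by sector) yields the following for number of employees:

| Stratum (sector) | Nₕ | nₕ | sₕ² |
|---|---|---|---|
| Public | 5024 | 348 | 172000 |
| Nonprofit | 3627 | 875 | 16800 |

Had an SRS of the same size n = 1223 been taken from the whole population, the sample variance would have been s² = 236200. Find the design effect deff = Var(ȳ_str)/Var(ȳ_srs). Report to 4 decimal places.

0.9510

Var(ȳ_str) = Σ Wₕ²(1−fₕ)sₕ²/nₕ with Wₕ = Nₕ/8651:
  Public: (5024/8651)²·(1−348/5024)·172000/348 = 155.14605
  Nonprofit: (3627/8651)²·(1−875/3627)·16800/875 = 2.5607347
  → Var(ȳ_str) = 157.70678.
Var(ȳ_srs) = (1 − 1223/8651)·236200/1223 = 165.82844.
deff = 157.70678 / 165.82844 = 0.9510.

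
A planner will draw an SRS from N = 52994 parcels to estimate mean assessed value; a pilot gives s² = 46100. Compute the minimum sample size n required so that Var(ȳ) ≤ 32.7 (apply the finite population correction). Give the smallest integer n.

1374

Without fpc, n₀ = s²/D = 46100/32.7 = 1409.7859.
With fpc, (1 − n/N)·s²/n ≤ D requires n ≥ n₀/(1 + n₀/N) = 1409.7859/(1 + 1409.7859/52994) = 1373.2536.
Rounding up, n = 1374.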